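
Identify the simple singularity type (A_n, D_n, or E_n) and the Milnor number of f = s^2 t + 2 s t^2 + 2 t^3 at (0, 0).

Type D_4, Milnor number mu = 4.

The Hessian of f at 0 is [[0, 0], [0, 0]] with rank 0, so corank 2. A Groebner basis of the Jacobian ideal J(f) in C{s,t} is {t^3, s^2 + 2*t^2, s*t + t^2}; counting standard monomials gives mu = 4. Corank 2; j^3 = t*(s^2 + 2*s*t + 2*t^2) splits into three distinct lines over C (the quadratic factor has nonzero discriminant), so D_4.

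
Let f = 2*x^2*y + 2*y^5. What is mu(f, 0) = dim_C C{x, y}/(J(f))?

The Hessian of f at 0 has rank 0. Corank 2; j^3 = 2*x^2*y has shape L^2 M (L != M), so D-series; mu = 6 gives D_6.

6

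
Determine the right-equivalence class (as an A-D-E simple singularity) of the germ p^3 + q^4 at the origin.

The Hessian of f at 0 has rank 0. Corank 2; j^3 = p^3 is a perfect cube, so E-series; the 4-jet and mu = 6 give E_6.

E6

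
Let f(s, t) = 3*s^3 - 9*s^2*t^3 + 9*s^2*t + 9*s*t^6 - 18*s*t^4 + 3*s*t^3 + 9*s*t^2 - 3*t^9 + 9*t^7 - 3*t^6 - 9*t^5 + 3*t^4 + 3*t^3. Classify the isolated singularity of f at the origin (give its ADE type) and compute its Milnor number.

Type E_7, Milnor number mu = 7.

The Hessian of f at 0 has rank 0. Corank 2; j^3 = 3*(s + t)^3 is a perfect cube, so E-series; the 4-jet and mu = 7 give E_7.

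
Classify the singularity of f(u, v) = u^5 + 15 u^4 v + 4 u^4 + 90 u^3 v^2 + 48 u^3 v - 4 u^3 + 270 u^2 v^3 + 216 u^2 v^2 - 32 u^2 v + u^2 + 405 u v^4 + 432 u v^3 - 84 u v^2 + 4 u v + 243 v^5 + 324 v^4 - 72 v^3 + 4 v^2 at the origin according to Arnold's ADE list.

A4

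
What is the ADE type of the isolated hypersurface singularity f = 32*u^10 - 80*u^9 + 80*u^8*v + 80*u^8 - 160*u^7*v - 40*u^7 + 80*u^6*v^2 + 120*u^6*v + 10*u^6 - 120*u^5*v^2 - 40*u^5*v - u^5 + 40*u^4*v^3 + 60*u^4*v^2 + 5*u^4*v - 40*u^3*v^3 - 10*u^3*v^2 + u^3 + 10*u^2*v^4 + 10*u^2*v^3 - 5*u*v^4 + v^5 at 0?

E8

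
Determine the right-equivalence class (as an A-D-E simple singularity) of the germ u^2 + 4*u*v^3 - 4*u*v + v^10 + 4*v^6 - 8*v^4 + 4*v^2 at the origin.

A_{9}

The Hessian of f at 0 is [[2, -4], [-4, 8]] with rank 1, so corank 1. A Groebner basis of the Jacobian ideal J(f) in C{u,v} is {u^3 - 6*u^2*v + 12*u*v^2 + 4*u - 8*v, u/2 + v^3 - v}; counting standard monomials gives mu = 9. Corank 1: A-series; mu = 9 gives A_9.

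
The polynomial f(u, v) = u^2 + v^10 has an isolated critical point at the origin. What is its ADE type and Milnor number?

Type A_{9}, Milnor number mu = 9.

The Hessian of f at 0 has rank 1. Corank 1: A-series; mu = 9 gives A_9.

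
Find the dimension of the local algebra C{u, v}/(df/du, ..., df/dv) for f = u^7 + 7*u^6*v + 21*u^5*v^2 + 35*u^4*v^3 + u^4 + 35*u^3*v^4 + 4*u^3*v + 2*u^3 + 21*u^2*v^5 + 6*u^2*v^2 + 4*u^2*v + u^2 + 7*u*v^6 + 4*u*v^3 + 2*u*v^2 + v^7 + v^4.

6

The Hessian of f at 0 is [[2, 0], [0, 0]] with rank 1, so corank 1. A Groebner basis of the Jacobian ideal J(f) in C{u,v} is {-14*u*v/3 - 5*u/3 + v^4 - 4*v^3/3 - 5*v^2/3, u*v^2 + 4*u*v/3 + u/3 + 2*v^3/3 + v^2/3, u^2 + 2*u*v + u + v^2}; counting standard monomials gives mu = 6. Corank 1: A-series; mu = 6 gives A_6.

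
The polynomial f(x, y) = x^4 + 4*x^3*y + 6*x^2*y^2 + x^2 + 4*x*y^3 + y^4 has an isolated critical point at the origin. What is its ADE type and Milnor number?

Type A_{3}, Milnor number mu = 3.

The Hessian of f at 0 has rank 1. Corank 1: A-series; mu = 3 gives A_3.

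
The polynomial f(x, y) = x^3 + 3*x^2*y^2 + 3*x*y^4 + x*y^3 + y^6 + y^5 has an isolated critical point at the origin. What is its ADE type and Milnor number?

The Hessian of f at 0 has rank 0. Corank 2; j^3 = x^3 is a perfect cube, so E-series; the 4-jet and mu = 7 give E_7.

Type E_{7}, Milnor number mu = 7.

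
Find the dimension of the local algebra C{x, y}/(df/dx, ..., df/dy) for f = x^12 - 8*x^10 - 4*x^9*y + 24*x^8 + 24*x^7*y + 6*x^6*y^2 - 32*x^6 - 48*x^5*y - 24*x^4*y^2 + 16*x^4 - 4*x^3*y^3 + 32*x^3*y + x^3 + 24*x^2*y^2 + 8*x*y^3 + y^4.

The Hessian of f at 0 has rank 0. Corank 2; j^3 = x^3 is a perfect cube, so E-series; the 4-jet and mu = 6 give E_6.

6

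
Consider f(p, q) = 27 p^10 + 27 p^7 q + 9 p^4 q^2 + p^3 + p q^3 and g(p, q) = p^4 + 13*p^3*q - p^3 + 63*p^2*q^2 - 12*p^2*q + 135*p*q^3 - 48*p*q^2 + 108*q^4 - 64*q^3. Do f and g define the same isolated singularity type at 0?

The Hessian of f at 0 is [[0, 0], [0, 0]] with rank 0, so corank 2. A Groebner basis of the Jacobian ideal J(f) in C{p,q} is {p^3, p*q^2, 3*p^2 + q^3}; counting standard monomials gives mu = 7. Corank 2; j^3 = p^3 is a perfect cube, so E-series; the 4-jet and mu = 7 give E_7. The Hessian of g at 0 is [[0, 0], [0, 0]] with rank 0, so corank 2. A Groebner basis of the Jacobian ideal J(g) in C{p,q} is {3*p^2 + 24*p*q + q^4 + q^3 + 48*q^2, p^3 - 84*p^2 - 672*p*q + 36*q^3 - 1344*q^2, p^2*q + 15*p^2 + 120*p*q - 11*q^3 + 240*q^2, -2*p^2 + p*q^2 - 16*p*q + 10*q^3/3 - 32*q^2}; counting standard monomials gives mu = 7. Corank 2; j^3 = -(p + 4*q)^3 is a perfect cube, so E-series; the 4-jet and mu = 7 give E_7. Both have type E_7, hence right-equivalent.

Yes.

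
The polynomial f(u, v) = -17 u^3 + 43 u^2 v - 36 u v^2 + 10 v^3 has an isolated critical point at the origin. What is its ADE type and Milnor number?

Type D_{4}, Milnor number mu = 4.

The Hessian of f at 0 is [[0, 0], [0, 0]] with rank 0, so corank 2. A Groebner basis of the Jacobian ideal J(f) in C{u,v} is {v^3, u^2 - 6*v^2/13, u*v - 9*v^2/13}; counting standard monomials gives mu = 4. Corank 2; j^3 = -(u - v)*(17*u^2 - 26*u*v + 10*v^2) splits into three distinct lines over C (the quadratic factor has nonzero discriminant), so D_4.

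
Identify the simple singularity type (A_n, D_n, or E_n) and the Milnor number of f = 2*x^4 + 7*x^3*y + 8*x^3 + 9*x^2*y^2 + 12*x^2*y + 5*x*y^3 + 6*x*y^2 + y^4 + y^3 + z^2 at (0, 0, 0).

Type E7, Milnor number mu = 7.

The Hessian of f at 0 has rank 1. Corank 2; j^3 = (2*x + y)^3 is a perfect cube, so E-series; the 4-jet and mu = 7 give E_7.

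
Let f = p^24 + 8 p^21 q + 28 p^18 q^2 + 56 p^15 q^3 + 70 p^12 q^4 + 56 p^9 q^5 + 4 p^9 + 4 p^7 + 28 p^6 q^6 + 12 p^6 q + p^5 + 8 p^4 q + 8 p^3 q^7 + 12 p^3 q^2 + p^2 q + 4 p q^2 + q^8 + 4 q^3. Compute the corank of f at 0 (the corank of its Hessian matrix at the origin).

2

Hessian at 0 has rank 0.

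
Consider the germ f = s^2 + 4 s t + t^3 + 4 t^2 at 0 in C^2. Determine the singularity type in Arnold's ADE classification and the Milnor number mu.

Type A_{2}, Milnor number mu = 2.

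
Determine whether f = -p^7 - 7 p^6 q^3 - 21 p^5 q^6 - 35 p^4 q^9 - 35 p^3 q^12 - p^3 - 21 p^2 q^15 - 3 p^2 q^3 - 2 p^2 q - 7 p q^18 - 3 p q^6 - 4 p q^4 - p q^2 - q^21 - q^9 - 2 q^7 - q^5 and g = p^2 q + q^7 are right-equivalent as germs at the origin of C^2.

Yes.

The Hessian of f at 0 has rank 0. Corank 2; j^3 = -p*(p + q)^2 has shape L^2 M (L != M), so D-series; mu = 8 gives D_8. The Hessian of g at 0 has rank 0. Corank 2; j^3 = p^2*q has shape L^2 M (L != M), so D-series; mu = 8 gives D_8. Both have type D_8, hence right-equivalent.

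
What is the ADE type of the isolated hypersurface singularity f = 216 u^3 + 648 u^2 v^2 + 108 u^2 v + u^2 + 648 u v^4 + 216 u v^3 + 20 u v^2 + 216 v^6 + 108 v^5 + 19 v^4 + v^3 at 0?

A_2

The Hessian of f at 0 has rank 1. Corank 1: A-series; mu = 2 gives A_2.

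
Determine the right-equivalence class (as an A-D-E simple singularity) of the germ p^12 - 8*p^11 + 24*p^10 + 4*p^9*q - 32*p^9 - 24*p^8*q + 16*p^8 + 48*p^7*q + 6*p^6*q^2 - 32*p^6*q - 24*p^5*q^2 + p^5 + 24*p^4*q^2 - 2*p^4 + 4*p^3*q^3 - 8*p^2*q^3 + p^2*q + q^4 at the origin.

D_5

The Hessian of f at 0 has rank 0. Corank 2; j^3 = p^2*q has shape L^2 M (L != M), so D-series; mu = 5 gives D_5.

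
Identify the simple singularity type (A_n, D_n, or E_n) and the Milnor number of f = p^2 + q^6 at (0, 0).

The Hessian of f at 0 has rank 1. Corank 1: A-series; mu = 5 gives A_5.

Type A_5, Milnor number mu = 5.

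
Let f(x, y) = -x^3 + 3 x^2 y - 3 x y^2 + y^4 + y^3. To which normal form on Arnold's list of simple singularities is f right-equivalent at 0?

E_6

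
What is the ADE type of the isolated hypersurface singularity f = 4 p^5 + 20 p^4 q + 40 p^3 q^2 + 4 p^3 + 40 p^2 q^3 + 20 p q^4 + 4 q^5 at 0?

E_8

The Hessian of f at 0 has rank 0. Corank 2; j^3 = 4*p^3 is a perfect cube, so E-series; the 5-jet and mu = 8 give E_8.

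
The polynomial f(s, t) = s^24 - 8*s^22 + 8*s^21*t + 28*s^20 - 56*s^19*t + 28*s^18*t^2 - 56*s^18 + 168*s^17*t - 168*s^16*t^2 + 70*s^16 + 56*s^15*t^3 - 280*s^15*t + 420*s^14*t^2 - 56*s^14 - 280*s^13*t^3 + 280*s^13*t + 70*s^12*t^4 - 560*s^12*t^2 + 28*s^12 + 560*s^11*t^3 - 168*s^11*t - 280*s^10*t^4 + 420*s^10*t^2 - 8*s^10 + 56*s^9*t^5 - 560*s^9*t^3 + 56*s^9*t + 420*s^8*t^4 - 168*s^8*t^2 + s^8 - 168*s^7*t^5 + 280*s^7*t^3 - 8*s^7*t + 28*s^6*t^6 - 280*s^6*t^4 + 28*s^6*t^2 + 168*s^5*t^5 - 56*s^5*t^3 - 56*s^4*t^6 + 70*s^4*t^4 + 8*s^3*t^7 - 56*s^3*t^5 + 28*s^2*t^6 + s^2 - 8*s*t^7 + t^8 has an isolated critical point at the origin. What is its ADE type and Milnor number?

Type A_{7}, Milnor number mu = 7.

The Hessian of f at 0 has rank 1. Corank 1: A-series; mu = 7 gives A_7.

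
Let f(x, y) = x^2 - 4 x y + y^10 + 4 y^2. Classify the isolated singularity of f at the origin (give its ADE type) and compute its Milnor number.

Type A9, Milnor number mu = 9.

The Hessian of f at 0 is [[2, -4], [-4, 8]] with rank 1, so corank 1. A Groebner basis of the Jacobian ideal J(f) in C{x,y} is {y^9, x - 2*y}; counting standard monomials gives mu = 9. Corank 1: A-series; mu = 9 gives A_9.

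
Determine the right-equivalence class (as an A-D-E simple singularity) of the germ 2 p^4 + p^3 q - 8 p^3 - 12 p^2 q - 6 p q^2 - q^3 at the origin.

E_{7}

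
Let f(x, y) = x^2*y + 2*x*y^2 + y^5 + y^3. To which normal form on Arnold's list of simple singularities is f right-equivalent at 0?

The Hessian of f at 0 has rank 0. Corank 2; j^3 = y*(x + y)^2 has shape L^2 M (L != M), so D-series; mu = 6 gives D_6.

D_6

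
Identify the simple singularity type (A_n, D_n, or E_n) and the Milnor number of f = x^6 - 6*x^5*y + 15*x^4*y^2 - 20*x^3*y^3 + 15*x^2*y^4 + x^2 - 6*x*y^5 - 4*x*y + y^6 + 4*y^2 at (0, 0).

Type A_{5}, Milnor number mu = 5.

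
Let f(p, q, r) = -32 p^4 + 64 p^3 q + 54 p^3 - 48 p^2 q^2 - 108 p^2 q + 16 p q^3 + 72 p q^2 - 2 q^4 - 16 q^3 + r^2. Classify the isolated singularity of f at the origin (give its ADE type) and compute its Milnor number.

Type E_{6}, Milnor number mu = 6.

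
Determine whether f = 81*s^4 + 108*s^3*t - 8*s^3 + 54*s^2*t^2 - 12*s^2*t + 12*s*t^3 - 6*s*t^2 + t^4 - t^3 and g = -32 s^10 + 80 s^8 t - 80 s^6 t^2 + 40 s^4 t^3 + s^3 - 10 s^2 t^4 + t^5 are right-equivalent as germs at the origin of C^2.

The Hessian of f at 0 is [[0, 0], [0, 0]] with rank 0, so corank 2. A Groebner basis of the Jacobian ideal J(f) in C{s,t} is {t^4, s*t^2 + 4*t^3/9, s^2 + s*t + t^2/4}; counting standard monomials gives mu = 6. Corank 2; j^3 = -(2*s + t)^3 is a perfect cube, so E-series; the 4-jet and mu = 6 give E_6. The Hessian of g at 0 is [[0, 0], [0, 0]] with rank 0, so corank 2. A Groebner basis of the Jacobian ideal J(g) in C{s,t} is {t^4, s^2}; counting standard monomials gives mu = 8. Corank 2; j^3 = s^3 is a perfect cube, so E-series; the 5-jet and mu = 8 give E_8. f is E_6 but g is E_8, hence not right-equivalent.

No.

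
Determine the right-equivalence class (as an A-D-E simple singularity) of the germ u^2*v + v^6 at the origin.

D_7

The Hessian of f at 0 has rank 0. Corank 2; j^3 = u^2*v has shape L^2 M (L != M), so D-series; mu = 7 gives D_7.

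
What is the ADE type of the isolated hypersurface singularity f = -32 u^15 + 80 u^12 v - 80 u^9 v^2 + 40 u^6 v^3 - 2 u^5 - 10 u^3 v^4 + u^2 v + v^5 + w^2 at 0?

D6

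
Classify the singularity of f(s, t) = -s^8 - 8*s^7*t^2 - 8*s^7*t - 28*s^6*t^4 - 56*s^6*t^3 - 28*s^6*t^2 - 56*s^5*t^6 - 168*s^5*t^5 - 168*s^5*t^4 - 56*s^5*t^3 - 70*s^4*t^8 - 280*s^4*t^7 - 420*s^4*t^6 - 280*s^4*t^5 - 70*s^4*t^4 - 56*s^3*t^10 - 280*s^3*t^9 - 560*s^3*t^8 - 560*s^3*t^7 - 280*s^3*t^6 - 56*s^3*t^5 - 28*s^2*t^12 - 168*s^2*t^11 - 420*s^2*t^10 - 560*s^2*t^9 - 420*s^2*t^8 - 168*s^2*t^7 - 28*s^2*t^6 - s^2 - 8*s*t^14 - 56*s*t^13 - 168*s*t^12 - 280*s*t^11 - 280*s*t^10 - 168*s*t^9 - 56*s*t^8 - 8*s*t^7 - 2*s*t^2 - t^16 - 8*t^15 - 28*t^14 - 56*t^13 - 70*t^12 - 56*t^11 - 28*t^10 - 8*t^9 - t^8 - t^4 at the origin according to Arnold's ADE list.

A7

The Hessian of f at 0 is [[-2, 0], [0, 0]] with rank 1, so corank 1. A Groebner basis of the Jacobian ideal J(f) in C{s,t} is {s^4, s^3*t, s + t^2}; counting standard monomials gives mu = 7. Corank 1: A-series; mu = 7 gives A_7.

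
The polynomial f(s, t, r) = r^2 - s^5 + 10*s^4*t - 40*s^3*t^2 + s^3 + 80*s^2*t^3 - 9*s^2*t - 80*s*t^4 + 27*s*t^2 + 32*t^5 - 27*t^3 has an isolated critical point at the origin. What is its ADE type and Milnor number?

The Hessian of f at 0 has rank 1. Corank 2; j^3 = (s - 3*t)^3 is a perfect cube, so E-series; the 5-jet and mu = 8 give E_8.

Type E_{8}, Milnor number mu = 8.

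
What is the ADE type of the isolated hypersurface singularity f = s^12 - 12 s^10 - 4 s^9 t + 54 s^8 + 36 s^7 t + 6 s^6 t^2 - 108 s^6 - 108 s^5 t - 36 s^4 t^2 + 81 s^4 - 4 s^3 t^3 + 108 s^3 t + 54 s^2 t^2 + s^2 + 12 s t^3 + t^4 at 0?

A_{3}

The Hessian of f at 0 has rank 1. Corank 1: A-series; mu = 3 gives A_3.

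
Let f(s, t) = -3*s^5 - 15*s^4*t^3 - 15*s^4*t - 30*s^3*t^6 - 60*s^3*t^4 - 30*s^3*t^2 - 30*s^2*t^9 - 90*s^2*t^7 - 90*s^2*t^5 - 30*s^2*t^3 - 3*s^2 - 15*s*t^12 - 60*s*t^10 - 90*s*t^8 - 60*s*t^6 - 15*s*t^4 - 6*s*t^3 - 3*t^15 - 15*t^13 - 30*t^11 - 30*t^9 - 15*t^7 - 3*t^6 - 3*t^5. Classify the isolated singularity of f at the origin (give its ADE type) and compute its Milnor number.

Type A_4, Milnor number mu = 4.

The Hessian of f at 0 has rank 1. Corank 1: A-series; mu = 4 gives A_4.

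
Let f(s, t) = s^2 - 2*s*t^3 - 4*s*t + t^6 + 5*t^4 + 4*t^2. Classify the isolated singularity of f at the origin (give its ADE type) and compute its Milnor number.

The Hessian of f at 0 is [[2, -4], [-4, 8]] with rank 1, so corank 1. A Groebner basis of the Jacobian ideal J(f) in C{s,t} is {t^3, s - 2*t}; counting standard monomials gives mu = 3. Corank 1: A-series; mu = 3 gives A_3.

Type A_3, Milnor number mu = 3.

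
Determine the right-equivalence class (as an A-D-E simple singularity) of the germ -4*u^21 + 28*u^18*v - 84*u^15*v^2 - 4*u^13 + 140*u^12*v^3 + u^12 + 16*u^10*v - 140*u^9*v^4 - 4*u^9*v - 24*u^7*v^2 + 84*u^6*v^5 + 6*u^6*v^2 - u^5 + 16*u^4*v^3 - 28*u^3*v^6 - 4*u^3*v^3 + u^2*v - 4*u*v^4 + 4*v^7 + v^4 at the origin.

The Hessian of f at 0 is [[0, 0], [0, 0]] with rank 0, so corank 2. A Groebner basis of the Jacobian ideal J(f) in C{u,v} is {u^3, u^2/4 + v^3, u*v}; counting standard monomials gives mu = 5. Corank 2; j^3 = u^2*v has shape L^2 M (L != M), so D-series; mu = 5 gives D_5.

D_5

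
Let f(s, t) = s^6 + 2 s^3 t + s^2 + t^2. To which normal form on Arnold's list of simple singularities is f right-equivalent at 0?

A_{1}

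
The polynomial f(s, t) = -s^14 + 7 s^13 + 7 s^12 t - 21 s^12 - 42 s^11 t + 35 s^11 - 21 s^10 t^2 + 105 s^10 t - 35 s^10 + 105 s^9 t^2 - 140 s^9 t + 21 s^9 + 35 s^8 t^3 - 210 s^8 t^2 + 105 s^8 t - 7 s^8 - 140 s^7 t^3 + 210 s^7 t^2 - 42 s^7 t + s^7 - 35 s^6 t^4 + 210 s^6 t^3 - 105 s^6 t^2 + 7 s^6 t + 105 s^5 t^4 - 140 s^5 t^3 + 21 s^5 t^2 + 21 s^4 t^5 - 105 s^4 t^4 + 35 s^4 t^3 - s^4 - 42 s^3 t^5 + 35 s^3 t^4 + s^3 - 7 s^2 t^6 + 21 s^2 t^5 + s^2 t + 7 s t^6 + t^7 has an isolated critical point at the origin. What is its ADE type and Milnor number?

Type D_{8}, Milnor number mu = 8.

The Hessian of f at 0 is [[0, 0], [0, 0]] with rank 0, so corank 2. A Groebner basis of the Jacobian ideal J(f) in C{s,t} is {-s*t/7 + t^6, s*t^2, s^2 + s*t}; counting standard monomials gives mu = 8. Corank 2; j^3 = s^2*(s + t) has shape L^2 M (L != M), so D-series; mu = 8 gives D_8.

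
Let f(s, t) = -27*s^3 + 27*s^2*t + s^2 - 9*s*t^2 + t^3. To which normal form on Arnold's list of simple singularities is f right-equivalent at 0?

The Hessian of f at 0 has rank 1. Corank 1: A-series; mu = 2 gives A_2.

A_{2}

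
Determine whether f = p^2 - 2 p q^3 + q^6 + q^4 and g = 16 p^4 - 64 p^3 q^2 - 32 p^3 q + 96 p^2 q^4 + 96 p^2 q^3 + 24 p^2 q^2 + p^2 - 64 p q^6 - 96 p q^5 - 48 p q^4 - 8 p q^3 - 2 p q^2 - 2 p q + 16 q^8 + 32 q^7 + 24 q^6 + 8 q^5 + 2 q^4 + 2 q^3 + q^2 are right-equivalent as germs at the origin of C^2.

The Hessian of f at 0 has rank 1. Corank 1: A-series; mu = 3 gives A_3. The Hessian of g at 0 has rank 1. Corank 1: A-series; mu = 3 gives A_3. Both have type A_3, hence right-equivalent.

Yes.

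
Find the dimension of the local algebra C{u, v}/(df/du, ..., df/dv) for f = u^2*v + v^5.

The Hessian of f at 0 has rank 0. Corank 2; j^3 = u^2*v has shape L^2 M (L != M), so D-series; mu = 6 gives D_6.

6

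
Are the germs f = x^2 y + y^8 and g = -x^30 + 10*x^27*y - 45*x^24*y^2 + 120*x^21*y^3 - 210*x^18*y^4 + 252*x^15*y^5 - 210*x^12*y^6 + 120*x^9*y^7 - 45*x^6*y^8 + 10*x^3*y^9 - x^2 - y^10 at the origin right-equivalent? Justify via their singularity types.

No.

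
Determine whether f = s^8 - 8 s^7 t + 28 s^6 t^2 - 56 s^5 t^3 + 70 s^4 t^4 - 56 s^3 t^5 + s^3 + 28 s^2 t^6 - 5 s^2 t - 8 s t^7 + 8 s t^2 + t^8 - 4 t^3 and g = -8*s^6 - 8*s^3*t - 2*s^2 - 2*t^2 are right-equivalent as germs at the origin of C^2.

No.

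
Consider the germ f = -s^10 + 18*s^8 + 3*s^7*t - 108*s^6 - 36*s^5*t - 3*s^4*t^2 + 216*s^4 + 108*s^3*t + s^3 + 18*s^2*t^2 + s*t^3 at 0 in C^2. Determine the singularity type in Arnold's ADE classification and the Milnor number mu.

Type E_{7}, Milnor number mu = 7.

The Hessian of f at 0 has rank 0. Corank 2; j^3 = s^3 is a perfect cube, so E-series; the 4-jet and mu = 7 give E_7.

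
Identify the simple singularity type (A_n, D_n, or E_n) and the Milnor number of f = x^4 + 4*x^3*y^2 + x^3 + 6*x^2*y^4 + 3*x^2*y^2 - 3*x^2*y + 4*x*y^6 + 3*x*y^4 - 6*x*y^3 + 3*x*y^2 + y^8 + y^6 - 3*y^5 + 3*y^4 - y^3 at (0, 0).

Type E_{6}, Milnor number mu = 6.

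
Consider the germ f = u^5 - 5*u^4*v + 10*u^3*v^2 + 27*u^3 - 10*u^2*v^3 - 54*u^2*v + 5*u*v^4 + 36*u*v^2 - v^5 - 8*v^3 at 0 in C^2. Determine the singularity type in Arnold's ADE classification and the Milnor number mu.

Type E_{8}, Milnor number mu = 8.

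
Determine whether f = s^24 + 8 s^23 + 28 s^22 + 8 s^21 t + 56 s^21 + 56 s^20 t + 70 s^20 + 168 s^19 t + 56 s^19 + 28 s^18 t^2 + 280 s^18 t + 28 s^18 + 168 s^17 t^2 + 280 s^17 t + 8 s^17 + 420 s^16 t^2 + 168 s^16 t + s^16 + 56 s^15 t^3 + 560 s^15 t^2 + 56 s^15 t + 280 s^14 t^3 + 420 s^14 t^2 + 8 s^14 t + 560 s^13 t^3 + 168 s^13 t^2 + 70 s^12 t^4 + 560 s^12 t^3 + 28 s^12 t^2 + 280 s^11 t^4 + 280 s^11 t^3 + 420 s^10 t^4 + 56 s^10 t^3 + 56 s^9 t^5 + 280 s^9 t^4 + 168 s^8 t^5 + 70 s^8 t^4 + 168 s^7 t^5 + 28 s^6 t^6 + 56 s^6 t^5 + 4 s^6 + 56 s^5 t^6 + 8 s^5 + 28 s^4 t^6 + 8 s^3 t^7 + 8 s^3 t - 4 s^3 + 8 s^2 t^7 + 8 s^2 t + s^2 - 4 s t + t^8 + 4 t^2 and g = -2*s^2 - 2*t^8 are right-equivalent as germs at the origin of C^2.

Yes.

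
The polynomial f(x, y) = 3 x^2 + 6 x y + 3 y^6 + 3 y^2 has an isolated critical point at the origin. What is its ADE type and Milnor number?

Type A_{5}, Milnor number mu = 5.

The Hessian of f at 0 has rank 1. Corank 1: A-series; mu = 5 gives A_5.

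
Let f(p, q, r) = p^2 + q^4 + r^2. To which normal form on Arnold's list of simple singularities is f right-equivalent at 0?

A_{3}

The Hessian of f at 0 is [[2, 0, 0], [0, 0, 0], [0, 0, 2]] with rank 2, so corank 1. A Groebner basis of the Jacobian ideal J(f) in C{p,q,r} is {q^3, p, r}; counting standard monomials gives mu = 3. Corank 1: A-series; mu = 3 gives A_3.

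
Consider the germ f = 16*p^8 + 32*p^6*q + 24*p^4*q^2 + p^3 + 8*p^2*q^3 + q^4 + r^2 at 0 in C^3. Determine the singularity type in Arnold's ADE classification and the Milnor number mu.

Type E_6, Milnor number mu = 6.

The Hessian of f at 0 is [[0, 0, 0], [0, 0, 0], [0, 0, 2]] with rank 1, so corank 2. A Groebner basis of the Jacobian ideal J(f) in C{p,q,r} is {q^3, p^2, r}; counting standard monomials gives mu = 6. Corank 2; j^3 = p^3 is a perfect cube, so E-series; the 4-jet and mu = 6 give E_6.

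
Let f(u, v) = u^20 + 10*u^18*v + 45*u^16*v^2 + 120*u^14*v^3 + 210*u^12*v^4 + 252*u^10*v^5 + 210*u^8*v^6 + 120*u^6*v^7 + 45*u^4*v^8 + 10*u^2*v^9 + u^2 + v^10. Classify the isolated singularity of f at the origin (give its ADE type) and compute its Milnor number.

Type A_{9}, Milnor number mu = 9.

The Hessian of f at 0 has rank 1. Corank 1: A-series; mu = 9 gives A_9.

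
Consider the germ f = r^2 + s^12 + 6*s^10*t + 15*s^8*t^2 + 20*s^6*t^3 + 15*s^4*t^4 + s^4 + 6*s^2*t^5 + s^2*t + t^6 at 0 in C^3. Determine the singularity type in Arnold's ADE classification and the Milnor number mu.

Type D_7, Milnor number mu = 7.

The Hessian of f at 0 is [[0, 0, 0], [0, 0, 0], [0, 0, 2]] with rank 1, so corank 2. A Groebner basis of the Jacobian ideal J(f) in C{s,t,r} is {s^2/6 + t^5, s^3, s*t, r}; counting standard monomials gives mu = 7. Corank 2; j^3 = s^2*t has shape L^2 M (L != M), so D-series; mu = 7 gives D_7.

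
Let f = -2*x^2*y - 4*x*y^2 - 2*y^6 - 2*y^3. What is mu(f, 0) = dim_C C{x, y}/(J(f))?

7

The Hessian of f at 0 has rank 0. Corank 2; j^3 = -2*y*(x + y)^2 has shape L^2 M (L != M), so D-series; mu = 7 gives D_7.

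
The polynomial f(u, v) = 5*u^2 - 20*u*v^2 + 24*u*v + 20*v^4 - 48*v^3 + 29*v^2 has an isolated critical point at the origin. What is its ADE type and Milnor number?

The Hessian of f at 0 is [[10, 24], [24, 58]] with rank 2, so corank 0. A Groebner basis of the Jacobian ideal J(f) in C{u,v} is {u, v}; counting standard monomials gives mu = 1. Corank 0: nondegenerate Morse point, so A_1.

Type A_1, Milnor number mu = 1.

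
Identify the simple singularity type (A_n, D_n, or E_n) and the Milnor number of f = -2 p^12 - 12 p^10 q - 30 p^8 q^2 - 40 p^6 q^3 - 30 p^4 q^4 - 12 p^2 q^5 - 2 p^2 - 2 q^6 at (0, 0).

Type A_{5}, Milnor number mu = 5.

The Hessian of f at 0 is [[-4, 0], [0, 0]] with rank 1, so corank 1. A Groebner basis of the Jacobian ideal J(f) in C{p,q} is {q^5, p}; counting standard monomials gives mu = 5. Corank 1: A-series; mu = 5 gives A_5.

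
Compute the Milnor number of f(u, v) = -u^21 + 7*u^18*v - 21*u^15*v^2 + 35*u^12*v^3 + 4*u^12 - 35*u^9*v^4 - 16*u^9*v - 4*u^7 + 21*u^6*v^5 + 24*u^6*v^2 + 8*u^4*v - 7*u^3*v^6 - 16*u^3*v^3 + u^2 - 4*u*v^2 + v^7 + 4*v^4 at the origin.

6

The Hessian of f at 0 is [[2, 0], [0, 0]] with rank 1, so corank 1. A Groebner basis of the Jacobian ideal J(f) in C{u,v} is {u^3, -u/2 + v^2}; counting standard monomials gives mu = 6. Corank 1: A-series; mu = 6 gives A_6.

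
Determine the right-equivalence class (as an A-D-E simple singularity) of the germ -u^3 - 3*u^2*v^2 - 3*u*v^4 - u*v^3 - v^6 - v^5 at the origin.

E_7

The Hessian of f at 0 has rank 0. Corank 2; j^3 = -u^3 is a perfect cube, so E-series; the 4-jet and mu = 7 give E_7.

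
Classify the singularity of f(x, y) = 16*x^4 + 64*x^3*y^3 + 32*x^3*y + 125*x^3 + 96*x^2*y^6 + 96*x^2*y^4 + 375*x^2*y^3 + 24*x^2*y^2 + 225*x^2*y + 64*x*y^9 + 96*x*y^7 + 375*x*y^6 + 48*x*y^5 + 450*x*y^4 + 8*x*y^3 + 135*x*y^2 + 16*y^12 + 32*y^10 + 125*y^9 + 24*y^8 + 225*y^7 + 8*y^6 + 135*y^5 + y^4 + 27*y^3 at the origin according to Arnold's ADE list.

E6

The Hessian of f at 0 is [[0, 0], [0, 0]] with rank 0, so corank 2. A Groebner basis of the Jacobian ideal J(f) in C{x,y} is {y^4, x*y^2 + 17*y^3/30, x^2 + 6*x*y/5 + 9*y^2/25}; counting standard monomials gives mu = 6. Corank 2; j^3 = (5*x + 3*y)^3 is a perfect cube, so E-series; the 4-jet and mu = 6 give E_6.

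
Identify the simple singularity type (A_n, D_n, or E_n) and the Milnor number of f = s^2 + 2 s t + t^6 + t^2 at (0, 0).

Type A_5, Milnor number mu = 5.

The Hessian of f at 0 has rank 1. Corank 1: A-series; mu = 5 gives A_5.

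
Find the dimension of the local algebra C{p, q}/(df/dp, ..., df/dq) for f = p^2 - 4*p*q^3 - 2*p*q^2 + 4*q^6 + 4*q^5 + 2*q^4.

3

The Hessian of f at 0 has rank 1. Corank 1: A-series; mu = 3 gives A_3.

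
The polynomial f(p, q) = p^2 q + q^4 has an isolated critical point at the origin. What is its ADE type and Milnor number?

The Hessian of f at 0 has rank 0. Corank 2; j^3 = p^2*q has shape L^2 M (L != M), so D-series; mu = 5 gives D_5.

Type D5, Milnor number mu = 5.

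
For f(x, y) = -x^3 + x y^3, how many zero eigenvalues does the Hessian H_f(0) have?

Hessian at 0 has rank 0.

2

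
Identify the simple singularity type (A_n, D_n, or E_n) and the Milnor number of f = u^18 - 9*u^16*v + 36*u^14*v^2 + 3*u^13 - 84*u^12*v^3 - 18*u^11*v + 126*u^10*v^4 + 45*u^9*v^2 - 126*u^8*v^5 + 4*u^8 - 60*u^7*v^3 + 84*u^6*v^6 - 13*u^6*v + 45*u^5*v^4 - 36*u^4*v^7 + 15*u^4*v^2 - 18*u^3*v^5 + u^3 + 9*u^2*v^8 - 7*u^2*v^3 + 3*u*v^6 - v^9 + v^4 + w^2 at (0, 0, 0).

Type E_{6}, Milnor number mu = 6.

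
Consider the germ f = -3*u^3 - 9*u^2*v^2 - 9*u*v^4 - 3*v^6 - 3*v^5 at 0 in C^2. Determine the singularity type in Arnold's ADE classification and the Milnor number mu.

Type E_{8}, Milnor number mu = 8.

The Hessian of f at 0 has rank 0. Corank 2; j^3 = -3*u^3 is a perfect cube, so E-series; the 5-jet and mu = 8 give E_8.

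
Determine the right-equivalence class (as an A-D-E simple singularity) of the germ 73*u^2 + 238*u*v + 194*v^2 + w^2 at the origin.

A1

The Hessian of f at 0 has rank 3. Corank 0: nondegenerate Morse point, so A_1.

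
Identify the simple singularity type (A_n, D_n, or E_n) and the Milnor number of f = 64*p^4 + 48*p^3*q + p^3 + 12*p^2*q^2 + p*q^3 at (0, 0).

The Hessian of f at 0 has rank 0. Corank 2; j^3 = p^3 is a perfect cube, so E-series; the 4-jet and mu = 7 give E_7.

Type E7, Milnor number mu = 7.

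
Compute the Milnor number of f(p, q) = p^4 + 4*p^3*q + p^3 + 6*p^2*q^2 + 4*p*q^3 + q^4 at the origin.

6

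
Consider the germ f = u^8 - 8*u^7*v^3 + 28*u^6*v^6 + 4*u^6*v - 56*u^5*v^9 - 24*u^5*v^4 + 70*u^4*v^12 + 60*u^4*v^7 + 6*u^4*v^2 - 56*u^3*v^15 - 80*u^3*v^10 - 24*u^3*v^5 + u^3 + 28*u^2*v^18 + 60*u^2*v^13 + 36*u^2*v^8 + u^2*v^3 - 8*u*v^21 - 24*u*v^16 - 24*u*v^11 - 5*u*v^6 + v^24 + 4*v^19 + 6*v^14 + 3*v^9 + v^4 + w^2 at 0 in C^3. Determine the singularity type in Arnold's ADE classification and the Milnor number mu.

Type E_{6}, Milnor number mu = 6.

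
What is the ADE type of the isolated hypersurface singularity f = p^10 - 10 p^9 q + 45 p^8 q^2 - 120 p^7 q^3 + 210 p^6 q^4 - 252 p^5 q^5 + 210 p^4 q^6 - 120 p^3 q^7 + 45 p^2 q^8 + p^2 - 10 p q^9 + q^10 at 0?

A_{9}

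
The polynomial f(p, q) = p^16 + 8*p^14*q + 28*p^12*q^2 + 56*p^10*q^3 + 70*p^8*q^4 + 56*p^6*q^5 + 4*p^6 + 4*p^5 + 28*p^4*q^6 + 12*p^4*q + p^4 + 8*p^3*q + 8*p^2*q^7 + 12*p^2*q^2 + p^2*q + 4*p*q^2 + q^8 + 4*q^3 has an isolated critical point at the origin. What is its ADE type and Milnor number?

The Hessian of f at 0 has rank 0. Corank 2; j^3 = q*(p + 2*q)^2 has shape L^2 M (L != M), so D-series; mu = 9 gives D_9.

Type D_9, Milnor number mu = 9.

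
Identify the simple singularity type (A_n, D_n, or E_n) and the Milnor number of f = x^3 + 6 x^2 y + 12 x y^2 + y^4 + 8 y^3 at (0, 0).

The Hessian of f at 0 is [[0, 0], [0, 0]] with rank 0, so corank 2. A Groebner basis of the Jacobian ideal J(f) in C{x,y} is {y^3, x^2 + 4*x*y + 4*y^2}; counting standard monomials gives mu = 6. Corank 2; j^3 = (x + 2*y)^3 is a perfect cube, so E-series; the 4-jet and mu = 6 give E_6.

Type E_{6}, Milnor number mu = 6.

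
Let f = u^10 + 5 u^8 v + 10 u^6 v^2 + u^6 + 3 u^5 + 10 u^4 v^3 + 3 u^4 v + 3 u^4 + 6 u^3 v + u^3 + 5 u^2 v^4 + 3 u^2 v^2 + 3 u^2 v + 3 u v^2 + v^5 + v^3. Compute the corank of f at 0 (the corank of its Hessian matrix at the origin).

2

The Hessian at 0 is [[0, 0], [0, 0]] of rank 0; hence corank 2.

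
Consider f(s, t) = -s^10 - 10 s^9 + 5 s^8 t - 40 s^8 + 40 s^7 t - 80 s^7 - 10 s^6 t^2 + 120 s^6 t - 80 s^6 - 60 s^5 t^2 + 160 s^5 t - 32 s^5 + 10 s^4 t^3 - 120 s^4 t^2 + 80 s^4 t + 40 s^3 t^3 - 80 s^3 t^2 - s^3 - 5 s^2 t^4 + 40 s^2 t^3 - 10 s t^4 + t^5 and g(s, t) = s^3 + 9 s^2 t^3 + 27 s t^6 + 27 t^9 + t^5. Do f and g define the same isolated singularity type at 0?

The Hessian of f at 0 has rank 0. Corank 2; j^3 = -s^3 is a perfect cube, so E-series; the 5-jet and mu = 8 give E_8. The Hessian of g at 0 has rank 0. Corank 2; j^3 = s^3 is a perfect cube, so E-series; the 5-jet and mu = 8 give E_8. Both have type E_8, hence right-equivalent.

Yes.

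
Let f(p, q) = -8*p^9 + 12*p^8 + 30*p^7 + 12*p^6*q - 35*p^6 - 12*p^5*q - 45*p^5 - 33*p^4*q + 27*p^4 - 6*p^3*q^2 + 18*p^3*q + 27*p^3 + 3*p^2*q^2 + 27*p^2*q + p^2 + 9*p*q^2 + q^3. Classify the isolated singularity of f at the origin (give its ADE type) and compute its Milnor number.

Type A2, Milnor number mu = 2.

The Hessian of f at 0 is [[2, 0], [0, 0]] with rank 1, so corank 1. A Groebner basis of the Jacobian ideal J(f) in C{p,q} is {q^2, p}; counting standard monomials gives mu = 2. Corank 1: A-series; mu = 2 gives A_2.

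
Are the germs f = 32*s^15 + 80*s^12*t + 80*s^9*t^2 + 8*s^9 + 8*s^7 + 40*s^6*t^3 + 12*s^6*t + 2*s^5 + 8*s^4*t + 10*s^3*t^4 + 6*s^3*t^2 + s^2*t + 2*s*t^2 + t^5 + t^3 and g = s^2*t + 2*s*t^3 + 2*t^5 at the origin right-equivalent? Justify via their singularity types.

Yes.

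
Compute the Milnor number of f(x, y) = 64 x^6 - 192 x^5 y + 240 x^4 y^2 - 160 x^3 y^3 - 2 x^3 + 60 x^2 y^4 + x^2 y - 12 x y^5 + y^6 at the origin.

7

The Hessian of f at 0 has rank 0. Corank 2; j^3 = -x^2*(2*x - y) has shape L^2 M (L != M), so D-series; mu = 7 gives D_7.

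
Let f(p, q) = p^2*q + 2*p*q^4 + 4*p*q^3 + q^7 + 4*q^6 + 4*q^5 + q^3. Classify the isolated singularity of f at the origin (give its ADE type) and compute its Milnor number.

Type D_{4}, Milnor number mu = 4.

The Hessian of f at 0 has rank 0. Corank 2; j^3 = q*(p^2 + q^2) splits into three distinct lines over C (the quadratic factor has nonzero discriminant), so D_4.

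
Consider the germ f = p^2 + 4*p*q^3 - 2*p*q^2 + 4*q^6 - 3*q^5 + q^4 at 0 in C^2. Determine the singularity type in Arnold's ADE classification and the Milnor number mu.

Type A_{4}, Milnor number mu = 4.

The Hessian of f at 0 has rank 1. Corank 1: A-series; mu = 4 gives A_4.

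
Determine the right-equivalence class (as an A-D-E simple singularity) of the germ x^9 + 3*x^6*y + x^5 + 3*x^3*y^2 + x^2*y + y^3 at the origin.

D_{4}

The Hessian of f at 0 has rank 0. Corank 2; j^3 = y*(x^2 + y^2) splits into three distinct lines over C (the quadratic factor has nonzero discriminant), so D_4.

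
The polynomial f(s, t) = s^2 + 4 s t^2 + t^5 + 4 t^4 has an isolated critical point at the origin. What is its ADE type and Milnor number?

Type A_{4}, Milnor number mu = 4.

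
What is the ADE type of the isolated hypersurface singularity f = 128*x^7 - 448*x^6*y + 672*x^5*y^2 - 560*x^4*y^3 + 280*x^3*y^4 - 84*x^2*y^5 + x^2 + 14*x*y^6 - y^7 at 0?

A_6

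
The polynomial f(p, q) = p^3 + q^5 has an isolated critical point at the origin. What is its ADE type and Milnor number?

The Hessian of f at 0 is [[0, 0], [0, 0]] with rank 0, so corank 2. A Groebner basis of the Jacobian ideal J(f) in C{p,q} is {q^4, p^2}; counting standard monomials gives mu = 8. Corank 2; j^3 = p^3 is a perfect cube, so E-series; the 5-jet and mu = 8 give E_8.

Type E_{8}, Milnor number mu = 8.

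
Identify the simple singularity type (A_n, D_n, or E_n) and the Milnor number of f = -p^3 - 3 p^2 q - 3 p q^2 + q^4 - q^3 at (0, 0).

The Hessian of f at 0 is [[0, 0], [0, 0]] with rank 0, so corank 2. A Groebner basis of the Jacobian ideal J(f) in C{p,q} is {q^3, p^2 + 2*p*q + q^2}; counting standard monomials gives mu = 6. Corank 2; j^3 = -(p + q)^3 is a perfect cube, so E-series; the 4-jet and mu = 6 give E_6.

Type E_6, Milnor number mu = 6.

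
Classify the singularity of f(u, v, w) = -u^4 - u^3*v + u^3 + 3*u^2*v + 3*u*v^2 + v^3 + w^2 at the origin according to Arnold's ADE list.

E7

The Hessian of f at 0 is [[0, 0, 0], [0, 0, 0], [0, 0, 2]] with rank 1, so corank 2. A Groebner basis of the Jacobian ideal J(f) in C{u,v,w} is {3*u^2 + 6*u*v + v^4 + v^3 + 3*v^2, u^3 - 3*u^2 - 6*u*v - 3*v^2, u^2*v + 3*u^2 + 6*u*v + 3*v^2, -2*u^2 + u*v^2 - 4*u*v + v^3/3 - 2*v^2, w}; counting standard monomials gives mu = 7. Corank 2; j^3 = (u + v)^3 is a perfect cube, so E-series; the 4-jet and mu = 7 give E_7.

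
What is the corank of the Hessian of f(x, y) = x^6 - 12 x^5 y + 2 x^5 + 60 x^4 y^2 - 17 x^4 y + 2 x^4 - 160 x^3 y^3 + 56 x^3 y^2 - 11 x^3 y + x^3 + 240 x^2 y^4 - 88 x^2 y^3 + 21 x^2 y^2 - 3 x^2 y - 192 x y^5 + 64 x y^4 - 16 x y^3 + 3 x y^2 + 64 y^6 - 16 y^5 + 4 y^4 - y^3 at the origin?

2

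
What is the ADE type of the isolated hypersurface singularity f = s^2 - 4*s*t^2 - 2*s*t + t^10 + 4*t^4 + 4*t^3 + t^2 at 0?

The Hessian of f at 0 has rank 1. Corank 1: A-series; mu = 9 gives A_9.

A9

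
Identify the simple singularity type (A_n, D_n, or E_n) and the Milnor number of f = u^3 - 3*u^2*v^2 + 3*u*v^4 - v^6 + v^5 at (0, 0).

The Hessian of f at 0 is [[0, 0], [0, 0]] with rank 0, so corank 2. A Groebner basis of the Jacobian ideal J(f) in C{u,v} is {v^4, u^3, -u^2/2 + u*v^2}; counting standard monomials gives mu = 8. Corank 2; j^3 = u^3 is a perfect cube, so E-series; the 5-jet and mu = 8 give E_8.

Type E_8, Milnor number mu = 8.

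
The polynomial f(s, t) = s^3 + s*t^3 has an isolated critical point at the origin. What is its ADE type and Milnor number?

The Hessian of f at 0 is [[0, 0], [0, 0]] with rank 0, so corank 2. A Groebner basis of the Jacobian ideal J(f) in C{s,t} is {s^3, s*t^2, 3*s^2 + t^3}; counting standard monomials gives mu = 7. Corank 2; j^3 = s^3 is a perfect cube, so E-series; the 4-jet and mu = 7 give E_7.

Type E7, Milnor number mu = 7.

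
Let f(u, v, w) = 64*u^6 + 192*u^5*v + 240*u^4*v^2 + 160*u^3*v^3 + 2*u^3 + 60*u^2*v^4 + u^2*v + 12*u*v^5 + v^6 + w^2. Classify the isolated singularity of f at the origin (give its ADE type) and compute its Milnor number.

The Hessian of f at 0 has rank 1. Corank 2; j^3 = u^2*(2*u + v) has shape L^2 M (L != M), so D-series; mu = 7 gives D_7.

Type D_7, Milnor number mu = 7.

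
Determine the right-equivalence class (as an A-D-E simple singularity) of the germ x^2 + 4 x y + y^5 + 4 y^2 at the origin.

A4

The Hessian of f at 0 has rank 1. Corank 1: A-series; mu = 4 gives A_4.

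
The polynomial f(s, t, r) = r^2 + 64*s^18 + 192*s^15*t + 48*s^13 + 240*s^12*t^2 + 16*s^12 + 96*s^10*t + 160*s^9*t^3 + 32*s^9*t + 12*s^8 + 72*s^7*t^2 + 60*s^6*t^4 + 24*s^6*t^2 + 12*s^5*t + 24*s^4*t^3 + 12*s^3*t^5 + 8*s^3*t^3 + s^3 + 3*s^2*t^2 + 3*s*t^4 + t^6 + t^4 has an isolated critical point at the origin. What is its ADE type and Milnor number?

The Hessian of f at 0 has rank 1. Corank 2; j^3 = s^3 is a perfect cube, so E-series; the 4-jet and mu = 6 give E_6.

Type E_6, Milnor number mu = 6.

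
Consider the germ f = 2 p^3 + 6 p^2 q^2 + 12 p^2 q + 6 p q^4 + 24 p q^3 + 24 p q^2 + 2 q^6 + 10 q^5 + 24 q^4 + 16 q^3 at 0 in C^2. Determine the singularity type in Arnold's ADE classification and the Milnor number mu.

Type E_{8}, Milnor number mu = 8.

The Hessian of f at 0 has rank 0. Corank 2; j^3 = 2*(p + 2*q)^3 is a perfect cube, so E-series; the 5-jet and mu = 8 give E_8.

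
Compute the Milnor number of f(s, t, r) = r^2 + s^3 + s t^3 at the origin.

7

The Hessian of f at 0 has rank 1. Corank 2; j^3 = s^3 is a perfect cube, so E-series; the 4-jet and mu = 7 give E_7.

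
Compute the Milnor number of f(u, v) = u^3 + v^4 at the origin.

6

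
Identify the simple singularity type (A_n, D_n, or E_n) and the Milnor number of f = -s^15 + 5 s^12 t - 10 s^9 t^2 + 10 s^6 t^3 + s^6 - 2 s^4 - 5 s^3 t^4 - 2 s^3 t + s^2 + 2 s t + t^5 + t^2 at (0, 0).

Type A_4, Milnor number mu = 4.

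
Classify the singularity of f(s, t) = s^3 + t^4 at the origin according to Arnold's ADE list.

The Hessian of f at 0 is [[0, 0], [0, 0]] with rank 0, so corank 2. A Groebner basis of the Jacobian ideal J(f) in C{s,t} is {t^3, s^2}; counting standard monomials gives mu = 6. Corank 2; j^3 = s^3 is a perfect cube, so E-series; the 4-jet and mu = 6 give E_6.

E6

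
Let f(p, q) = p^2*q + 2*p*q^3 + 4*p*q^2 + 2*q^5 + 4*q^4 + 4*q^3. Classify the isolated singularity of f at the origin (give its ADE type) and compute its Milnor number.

Type D6, Milnor number mu = 6.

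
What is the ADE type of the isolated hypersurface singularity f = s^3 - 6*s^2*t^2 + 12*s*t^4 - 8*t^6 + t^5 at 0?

E8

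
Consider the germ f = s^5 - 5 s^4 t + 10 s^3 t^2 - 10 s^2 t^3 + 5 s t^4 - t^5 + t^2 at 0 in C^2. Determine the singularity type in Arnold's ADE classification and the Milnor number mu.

Type A4, Milnor number mu = 4.

The Hessian of f at 0 has rank 1. Corank 1: A-series; mu = 4 gives A_4.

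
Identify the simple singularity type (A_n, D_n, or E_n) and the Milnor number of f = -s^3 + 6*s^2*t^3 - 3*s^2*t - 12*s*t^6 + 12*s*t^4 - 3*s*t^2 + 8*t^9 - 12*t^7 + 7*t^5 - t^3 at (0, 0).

Type E_8, Milnor number mu = 8.

The Hessian of f at 0 is [[0, 0], [0, 0]] with rank 0, so corank 2. A Groebner basis of the Jacobian ideal J(f) in C{s,t} is {-s^2/4 + s*t^3 - s*t/2 - t^2/4, t^4, s^3 - 3*s*t^2 - 2*t^3, s^2*t + 2*s*t^2 + t^3}; counting standard monomials gives mu = 8. Corank 2; j^3 = -(s + t)^3 is a perfect cube, so E-series; the 5-jet and mu = 8 give E_8.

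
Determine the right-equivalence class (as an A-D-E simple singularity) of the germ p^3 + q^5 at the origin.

E8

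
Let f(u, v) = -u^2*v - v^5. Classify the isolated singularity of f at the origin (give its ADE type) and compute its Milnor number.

Type D6, Milnor number mu = 6.

The Hessian of f at 0 has rank 0. Corank 2; j^3 = -u^2*v has shape L^2 M (L != M), so D-series; mu = 6 gives D_6.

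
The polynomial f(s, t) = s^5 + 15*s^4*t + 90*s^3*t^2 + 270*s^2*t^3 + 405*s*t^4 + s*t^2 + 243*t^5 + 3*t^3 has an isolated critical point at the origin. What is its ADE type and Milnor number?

Type D6, Milnor number mu = 6.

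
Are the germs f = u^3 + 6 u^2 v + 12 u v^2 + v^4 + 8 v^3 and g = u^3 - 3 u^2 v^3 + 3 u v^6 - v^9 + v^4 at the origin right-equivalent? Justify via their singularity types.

Yes.

The Hessian of f at 0 is [[0, 0], [0, 0]] with rank 0, so corank 2. A Groebner basis of the Jacobian ideal J(f) in C{u,v} is {v^3, u^2 + 4*u*v + 4*v^2}; counting standard monomials gives mu = 6. Corank 2; j^3 = (u + 2*v)^3 is a perfect cube, so E-series; the 4-jet and mu = 6 give E_6. The Hessian of g at 0 is [[0, 0], [0, 0]] with rank 0, so corank 2. A Groebner basis of the Jacobian ideal J(g) in C{u,v} is {v^3, u^2}; counting standard monomials gives mu = 6. Corank 2; j^3 = u^3 is a perfect cube, so E-series; the 4-jet and mu = 6 give E_6. Both have type E_6, hence right-equivalent.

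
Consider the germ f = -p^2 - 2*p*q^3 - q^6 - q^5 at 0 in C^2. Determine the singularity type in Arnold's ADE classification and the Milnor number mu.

Type A4, Milnor number mu = 4.

The Hessian of f at 0 has rank 1. Corank 1: A-series; mu = 4 gives A_4.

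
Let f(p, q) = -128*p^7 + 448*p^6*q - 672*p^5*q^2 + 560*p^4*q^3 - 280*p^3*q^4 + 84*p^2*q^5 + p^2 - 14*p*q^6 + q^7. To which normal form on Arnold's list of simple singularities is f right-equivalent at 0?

A_{6}

The Hessian of f at 0 has rank 1. Corank 1: A-series; mu = 6 gives A_6.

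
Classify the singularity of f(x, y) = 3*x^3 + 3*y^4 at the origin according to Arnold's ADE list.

E_6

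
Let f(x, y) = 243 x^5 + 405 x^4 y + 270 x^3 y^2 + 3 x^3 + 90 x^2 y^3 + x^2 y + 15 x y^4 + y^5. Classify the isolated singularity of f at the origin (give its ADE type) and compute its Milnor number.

Type D_6, Milnor number mu = 6.

The Hessian of f at 0 has rank 0. Corank 2; j^3 = x^2*(3*x + y) has shape L^2 M (L != M), so D-series; mu = 6 gives D_6.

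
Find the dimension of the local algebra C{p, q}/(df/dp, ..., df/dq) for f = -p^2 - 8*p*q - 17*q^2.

1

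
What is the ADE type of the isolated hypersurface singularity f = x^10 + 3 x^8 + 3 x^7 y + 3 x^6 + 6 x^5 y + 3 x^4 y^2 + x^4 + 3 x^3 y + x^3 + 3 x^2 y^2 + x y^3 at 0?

E7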